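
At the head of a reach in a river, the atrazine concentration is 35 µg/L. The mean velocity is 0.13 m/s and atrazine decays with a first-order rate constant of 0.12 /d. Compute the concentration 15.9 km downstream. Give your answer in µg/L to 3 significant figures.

29.5 µg/L

Travel time t = 15.9 km / 0.13 m/s = 1.59e+04/0.13 = 1.223e+05 s = 1.416 d.
First-order decay: C = 35·exp(−0.12·1.416) = 35·0.8438 = 29.53 µg/L.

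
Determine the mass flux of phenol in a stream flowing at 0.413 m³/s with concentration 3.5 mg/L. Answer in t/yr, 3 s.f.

Mass flux = Q·C = 0.413 m³/s × 3.5 g/m³ = 1.446 g/s.
= 1.446 g/s × 31.56 = 45.62 t/yr.

45.6 t/yr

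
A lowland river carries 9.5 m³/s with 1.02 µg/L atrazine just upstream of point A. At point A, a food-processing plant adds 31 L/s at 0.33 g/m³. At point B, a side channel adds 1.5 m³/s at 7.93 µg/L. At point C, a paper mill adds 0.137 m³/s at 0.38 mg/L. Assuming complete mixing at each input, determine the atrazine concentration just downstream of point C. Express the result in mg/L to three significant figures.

1.02 µg/L = 0.00102 mg/L.
31 L/s = 0.031 m³/s.
After input A: C = (9.5·0.00102 + 0.031·0.33) / 9.531 = 0.00209 mg/L.
7.93 µg/L = 0.00793 mg/L.
After input B: C = (9.531·0.00209 + 1.5·0.00793) / 11.03 = 0.002884 mg/L.
After input C: C = (11.03·0.002884 + 0.137·0.38) / 11.17 = 0.00751 mg/L.

0.00751 mg/L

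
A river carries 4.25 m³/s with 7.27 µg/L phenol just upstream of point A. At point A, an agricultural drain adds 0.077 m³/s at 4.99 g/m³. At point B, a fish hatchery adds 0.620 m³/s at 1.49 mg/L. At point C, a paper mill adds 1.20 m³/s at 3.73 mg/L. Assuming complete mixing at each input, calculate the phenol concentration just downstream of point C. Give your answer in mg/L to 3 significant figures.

7.27 µg/L = 0.00727 mg/L.
After input A: C = (4.25·0.00727 + 0.077·4.99) / 4.327 = 0.09594 mg/L.
After input B: C = (4.327·0.09594 + 0.62·1.49) / 4.947 = 0.2707 mg/L.
After input C: C = (4.947·0.2707 + 1.2·3.73) / 6.147 = 0.946 mg/L.

0.946 mg/L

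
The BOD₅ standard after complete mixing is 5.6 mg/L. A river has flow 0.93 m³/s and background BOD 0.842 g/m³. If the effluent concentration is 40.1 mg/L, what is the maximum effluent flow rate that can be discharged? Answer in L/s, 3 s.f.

128 L/s

Mass balance at complete mixing: C_std·(Q_w + Q_r) = Q_w·C_e + Q_r·C_b.
Rearranging, Q_w = Q_r·(C_std − C_b)/(C_e − C_std) = 0.93·(5.6 − 0.842) / (40.1 − 5.6) = 0.1283 m³/s.
= 128.3 L/s.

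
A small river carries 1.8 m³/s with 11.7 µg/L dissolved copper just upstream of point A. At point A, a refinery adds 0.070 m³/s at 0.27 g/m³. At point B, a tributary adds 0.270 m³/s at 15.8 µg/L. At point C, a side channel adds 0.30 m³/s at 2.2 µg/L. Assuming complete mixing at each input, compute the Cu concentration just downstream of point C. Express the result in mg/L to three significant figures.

11.7 µg/L = 0.0117 mg/L.
After input A: C = (1.8·0.0117 + 0.07·0.27) / 1.87 = 0.02137 mg/L.
15.8 µg/L = 0.0158 mg/L.
After input B: C = (1.87·0.02137 + 0.27·0.0158) / 2.14 = 0.02067 mg/L.
2.2 µg/L = 0.0022 mg/L.
After input C: C = (2.14·0.02067 + 0.3·0.0022) / 2.44 = 0.0184 mg/L.

0.0184 mg/L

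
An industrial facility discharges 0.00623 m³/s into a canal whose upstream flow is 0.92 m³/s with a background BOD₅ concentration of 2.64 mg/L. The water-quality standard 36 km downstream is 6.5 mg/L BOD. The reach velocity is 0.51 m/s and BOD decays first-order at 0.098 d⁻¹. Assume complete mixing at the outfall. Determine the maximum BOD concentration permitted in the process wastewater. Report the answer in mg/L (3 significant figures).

657 mg/L

Travel time to the compliance point: t = 3.6e+04/0.51 = 7.059e+04 s = 0.817 d; decay factor exp(−0.098·0.817) = 0.9231.
So the concentration just after mixing may be at most 6.5/0.9231 = 7.042 mg/L.
Mass balance: 7.042·0.9262 = 0.00623·Cₑ + 0.92·2.64.
Cₑ = (6.522 − 2.429) / 0.00623 = 657.1 mg/L.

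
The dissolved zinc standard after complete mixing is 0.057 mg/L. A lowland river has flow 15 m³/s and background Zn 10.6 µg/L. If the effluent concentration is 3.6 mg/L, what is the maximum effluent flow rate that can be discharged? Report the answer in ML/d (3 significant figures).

17.0 ML/d

10.6 µg/L = 0.0106 mg/L.
Mass balance at complete mixing: C_std·(Q_w + Q_r) = Q_w·C_e + Q_r·C_b.
Rearranging, Q_w = Q_r·(C_std − C_b)/(C_e − C_std) = 15·(0.057 − 0.0106) / (3.6 − 0.057) = 0.1964 m³/s.
= 16.97 ML/d.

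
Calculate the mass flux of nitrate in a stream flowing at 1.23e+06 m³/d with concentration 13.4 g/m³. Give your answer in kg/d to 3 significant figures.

1.23e+06 m³/d = 14.24 m³/s.
Mass flux = Q·C = 14.24 m³/s × 13.4 g/m³ = 190.8 g/s.
= 190.8 g/s × 86.4 = 1.648e+04 kg/d.

16500 kg/d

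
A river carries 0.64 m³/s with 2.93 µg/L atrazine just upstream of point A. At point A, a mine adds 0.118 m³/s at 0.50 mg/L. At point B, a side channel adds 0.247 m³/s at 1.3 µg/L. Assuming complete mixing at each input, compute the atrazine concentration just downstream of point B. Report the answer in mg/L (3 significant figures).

0.0609 mg/L

2.93 µg/L = 0.00293 mg/L.
After input A: C = (0.64·0.00293 + 0.118·0.5) / 0.758 = 0.08031 mg/L.
1.3 µg/L = 0.0013 mg/L.
After input B: C = (0.758·0.08031 + 0.247·0.0013) / 1.005 = 0.06089 mg/L.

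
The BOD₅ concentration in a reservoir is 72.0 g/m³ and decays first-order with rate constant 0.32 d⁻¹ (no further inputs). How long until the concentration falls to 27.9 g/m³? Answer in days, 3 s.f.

2.96 d

t = ln(C₀/C)/k = ln(72.0/27.9)/0.32 = 0.948/0.32 = 2.963 d.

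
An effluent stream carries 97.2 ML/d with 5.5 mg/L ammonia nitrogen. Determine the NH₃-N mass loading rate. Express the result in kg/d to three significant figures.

535 kg/d

97.2 ML/d = 1.125 m³/s.
Mass flux = Q·C = 1.125 m³/s × 5.5 g/m³ = 6.188 g/s.
= 6.188 g/s × 86.4 = 534.6 kg/d.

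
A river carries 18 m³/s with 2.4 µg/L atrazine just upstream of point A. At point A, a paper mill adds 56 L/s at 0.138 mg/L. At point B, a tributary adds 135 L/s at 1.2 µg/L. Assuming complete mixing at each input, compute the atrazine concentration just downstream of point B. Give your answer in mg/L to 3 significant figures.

0.00281 mg/L

2.4 µg/L = 0.0024 mg/L.
56 L/s = 0.056 m³/s.
After input A: C = (18·0.0024 + 0.056·0.138) / 18.06 = 0.002821 mg/L.
135 L/s = 0.135 m³/s.
1.2 µg/L = 0.0012 mg/L.
After input B: C = (18.06·0.002821 + 0.135·0.0012) / 18.19 = 0.002809 mg/L.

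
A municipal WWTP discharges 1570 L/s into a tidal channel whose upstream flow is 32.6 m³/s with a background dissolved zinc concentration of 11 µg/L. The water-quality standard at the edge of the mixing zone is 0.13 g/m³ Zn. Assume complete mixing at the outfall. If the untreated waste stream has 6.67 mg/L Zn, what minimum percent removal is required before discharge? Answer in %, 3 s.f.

1570 L/s = 1.57 m³/s.
11 µg/L = 0.011 mg/L.
Mass balance: 0.13·34.17 = 1.57·Cₑ + 32.6·0.011.
Cₑ = (4.442 − 0.3586) / 1.57 = 2.601 mg/L.
Required removal = 1 − 2.601/6.67 = 61.01 %.

61.0 %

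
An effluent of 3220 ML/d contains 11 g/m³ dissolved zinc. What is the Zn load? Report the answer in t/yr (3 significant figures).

12900 t/yr

3220 ML/d = 37.27 m³/s.
Mass flux = Q·C = 37.27 m³/s × 11 g/m³ = 410 g/s.
= 410 g/s × 31.56 = 1.294e+04 t/yr.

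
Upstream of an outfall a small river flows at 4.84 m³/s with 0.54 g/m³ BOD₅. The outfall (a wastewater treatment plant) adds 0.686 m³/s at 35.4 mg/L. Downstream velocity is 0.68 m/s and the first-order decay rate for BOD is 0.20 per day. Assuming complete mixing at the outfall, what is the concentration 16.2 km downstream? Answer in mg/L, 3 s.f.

After complete mixing, C₀ = (0.686·35.4 + 4.84·0.54) / 5.526 = 4.868 mg/L.
Travel time t = 1.62e+04 m / 0.68 m/s = 2.382e+04 s = 0.2757 d.
C = 4.868·exp(−0.20·0.2757) = 4.868·0.9463 = 4.606 mg/L.

4.61 mg/L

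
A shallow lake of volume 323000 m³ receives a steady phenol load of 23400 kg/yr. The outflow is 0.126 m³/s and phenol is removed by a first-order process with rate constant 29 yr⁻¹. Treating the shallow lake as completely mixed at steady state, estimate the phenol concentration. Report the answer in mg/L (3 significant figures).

1.75 mg/L

Outflow Q = 0.126 m³/s × 3.156e+07 s/yr = 3.976e+06 m³/yr.
Steady-state CSTR mass balance: W = Q·C + k·V·C, so C = W/(Q + kV).
Q + kV = 3.976e+06 + 29·323000 = 1.334e+07 m³/yr.
C = 23400/1.334e+07 = 0.001754 kg/m³ = 1.754 mg/L.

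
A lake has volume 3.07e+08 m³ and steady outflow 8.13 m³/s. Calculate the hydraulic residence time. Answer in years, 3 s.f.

Q = 8.13 m³/s × 3.156e+07 s/yr = 2.566e+08 m³/yr.
Hydraulic residence time τ = V/Q = 3.07e+08/2.566e+08 = 1.197 yr.

1.20 yr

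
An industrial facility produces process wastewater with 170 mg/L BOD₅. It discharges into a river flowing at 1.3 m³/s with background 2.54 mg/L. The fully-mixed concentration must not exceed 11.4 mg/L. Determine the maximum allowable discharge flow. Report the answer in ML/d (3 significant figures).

6.27 ML/d

Mass balance at complete mixing: C_std·(Q_w + Q_r) = Q_w·C_e + Q_r·C_b.
Rearranging, Q_w = Q_r·(C_std − C_b)/(C_e − C_std) = 1.3·(11.4 − 2.54) / (170 − 11.4) = 0.07262 m³/s.
= 6.275 ML/d.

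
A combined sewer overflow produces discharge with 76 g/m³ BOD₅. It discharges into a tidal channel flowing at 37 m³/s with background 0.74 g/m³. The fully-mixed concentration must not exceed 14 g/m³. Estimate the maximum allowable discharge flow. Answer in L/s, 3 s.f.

Mass balance at complete mixing: C_std·(Q_w + Q_r) = Q_w·C_e + Q_r·C_b.
Rearranging, Q_w = Q_r·(C_std − C_b)/(C_e − C_std) = 37·(14 − 0.74) / (76 − 14) = 7.913 m³/s.
= 7913 L/s.

7910 L/s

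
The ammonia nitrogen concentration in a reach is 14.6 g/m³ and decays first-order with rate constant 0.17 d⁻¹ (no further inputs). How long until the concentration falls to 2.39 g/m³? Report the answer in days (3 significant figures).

10.6 d

t = ln(C₀/C)/k = ln(14.6/2.39)/0.17 = 1.81/0.17 = 10.65 d.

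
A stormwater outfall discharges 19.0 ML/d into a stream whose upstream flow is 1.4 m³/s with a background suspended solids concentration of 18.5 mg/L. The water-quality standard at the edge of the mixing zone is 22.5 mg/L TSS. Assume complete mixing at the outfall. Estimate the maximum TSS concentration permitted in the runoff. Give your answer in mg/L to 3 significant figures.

19.0 ML/d = 0.2199 m³/s.
Mass balance: 22.5·1.62 = 0.2199·Cₑ + 1.4·18.5.
Cₑ = (36.45 − 25.9) / 0.2199 = 47.97 mg/L.

48.0 mg/L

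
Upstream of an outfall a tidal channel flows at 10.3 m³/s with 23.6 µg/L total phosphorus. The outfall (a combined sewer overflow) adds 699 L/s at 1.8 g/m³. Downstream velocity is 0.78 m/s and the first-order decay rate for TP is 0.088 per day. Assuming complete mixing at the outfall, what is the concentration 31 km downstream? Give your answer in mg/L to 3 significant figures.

0.131 mg/L

699 L/s = 0.699 m³/s.
23.6 µg/L = 0.0236 mg/L.
After complete mixing, C₀ = (0.699·1.8 + 10.3·0.0236) / 11 = 0.1365 mg/L.
Travel time t = 3.1e+04 m / 0.78 m/s = 3.974e+04 s = 0.46 d.
C = 0.1365·exp(−0.088·0.46) = 0.1365·0.9603 = 0.1311 mg/L.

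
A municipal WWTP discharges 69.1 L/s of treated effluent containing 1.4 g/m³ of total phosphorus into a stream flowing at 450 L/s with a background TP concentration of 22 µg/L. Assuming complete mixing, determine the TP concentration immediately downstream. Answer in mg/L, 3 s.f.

69.1 L/s = 0.0691 m³/s.
450 L/s = 0.45 m³/s.
22 µg/L = 0.022 mg/L.
Flow-weighted mixing gives C = (0.0691·1.4 + 0.45·0.022) / (0.0691 + 0.45) = 0.1066/0.5191 = 0.2054 mg/L.

0.205 mg/L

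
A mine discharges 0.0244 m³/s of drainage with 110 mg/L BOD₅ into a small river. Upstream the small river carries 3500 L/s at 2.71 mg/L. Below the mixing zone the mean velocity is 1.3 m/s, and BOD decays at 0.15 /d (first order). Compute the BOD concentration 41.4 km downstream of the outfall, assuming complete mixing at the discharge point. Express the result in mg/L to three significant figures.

3.27 mg/L

3500 L/s = 3.5 m³/s.
After complete mixing, C₀ = (0.0244·110 + 3.5·2.71) / 3.524 = 3.453 mg/L.
Travel time t = 4.14e+04 m / 1.3 m/s = 3.185e+04 s = 0.3686 d.
C = 3.453·exp(−0.15·0.3686) = 3.453·0.9462 = 3.267 mg/L.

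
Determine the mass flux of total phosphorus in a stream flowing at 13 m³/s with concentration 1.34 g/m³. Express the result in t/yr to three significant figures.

550 t/yr

Mass flux = Q·C = 13 m³/s × 1.34 g/m³ = 17.42 g/s.
= 17.42 g/s × 31.56 = 549.7 t/yr.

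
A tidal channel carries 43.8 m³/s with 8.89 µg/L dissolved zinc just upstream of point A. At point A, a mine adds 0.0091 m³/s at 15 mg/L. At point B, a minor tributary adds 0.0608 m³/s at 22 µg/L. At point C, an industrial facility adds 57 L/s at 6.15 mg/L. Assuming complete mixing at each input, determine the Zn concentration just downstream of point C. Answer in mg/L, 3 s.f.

8.89 µg/L = 0.00889 mg/L.
After input A: C = (43.8·0.00889 + 0.0091·15) / 43.81 = 0.012 mg/L.
22 µg/L = 0.022 mg/L.
After input B: C = (43.81·0.012 + 0.0608·0.022) / 43.87 = 0.01202 mg/L.
57 L/s = 0.057 m³/s.
After input C: C = (43.87·0.01202 + 0.057·6.15) / 43.93 = 0.01998 mg/L.

0.0200 mg/L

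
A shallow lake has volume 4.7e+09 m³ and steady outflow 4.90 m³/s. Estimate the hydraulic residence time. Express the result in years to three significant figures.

Q = 4.90 m³/s × 3.156e+07 s/yr = 1.546e+08 m³/yr.
Hydraulic residence time τ = V/Q = 4.7e+09/1.546e+08 = 30.39 yr.

30.4 yr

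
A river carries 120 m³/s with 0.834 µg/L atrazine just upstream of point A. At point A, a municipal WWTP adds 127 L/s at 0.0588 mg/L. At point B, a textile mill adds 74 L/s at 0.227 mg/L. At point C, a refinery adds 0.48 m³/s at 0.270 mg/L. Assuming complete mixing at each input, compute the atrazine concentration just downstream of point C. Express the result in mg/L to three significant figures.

0.834 µg/L = 0.000834 mg/L.
127 L/s = 0.127 m³/s.
After input A: C = (120·0.000834 + 0.127·0.0588) / 120.1 = 0.0008953 mg/L.
74 L/s = 0.074 m³/s.
After input B: C = (120.1·0.0008953 + 0.074·0.227) / 120.2 = 0.001034 mg/L.
After input C: C = (120.2·0.001034 + 0.48·0.27) / 120.7 = 0.002104 mg/L.

0.00210 mg/L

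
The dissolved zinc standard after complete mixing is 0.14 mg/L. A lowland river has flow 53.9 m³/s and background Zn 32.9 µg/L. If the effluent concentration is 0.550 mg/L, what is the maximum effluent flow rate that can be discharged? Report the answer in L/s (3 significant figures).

14100 L/s

32.9 µg/L = 0.0329 mg/L.
Mass balance at complete mixing: C_std·(Q_w + Q_r) = Q_w·C_e + Q_r·C_b.
Rearranging, Q_w = Q_r·(C_std − C_b)/(C_e − C_std) = 53.9·(0.14 − 0.0329) / (0.55 − 0.14) = 14.08 m³/s.
= 1.408e+04 L/s.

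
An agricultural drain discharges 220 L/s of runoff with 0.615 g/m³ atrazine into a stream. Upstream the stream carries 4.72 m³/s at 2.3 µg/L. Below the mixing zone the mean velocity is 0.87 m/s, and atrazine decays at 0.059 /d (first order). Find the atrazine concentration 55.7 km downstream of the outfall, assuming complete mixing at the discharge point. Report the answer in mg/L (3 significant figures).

0.0283 mg/L

220 L/s = 0.22 m³/s.
2.3 µg/L = 0.0023 mg/L.
After complete mixing, C₀ = (0.22·0.615 + 4.72·0.0023) / 4.94 = 0.02959 mg/L.
Travel time t = 5.57e+04 m / 0.87 m/s = 6.402e+04 s = 0.741 d.
C = 0.02959·exp(−0.059·0.741) = 0.02959·0.9572 = 0.02832 mg/L.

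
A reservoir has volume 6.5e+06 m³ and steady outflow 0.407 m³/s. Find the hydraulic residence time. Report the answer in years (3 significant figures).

Q = 0.407 m³/s × 3.156e+07 s/yr = 1.284e+07 m³/yr.
Hydraulic residence time τ = V/Q = 6.5e+06/1.284e+07 = 0.5061 yr.

0.506 yr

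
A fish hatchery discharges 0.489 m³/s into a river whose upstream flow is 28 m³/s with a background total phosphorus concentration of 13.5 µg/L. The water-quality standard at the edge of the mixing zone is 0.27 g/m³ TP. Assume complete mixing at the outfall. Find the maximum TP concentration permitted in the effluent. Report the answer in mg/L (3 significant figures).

15.0 mg/L

13.5 µg/L = 0.0135 mg/L.
Mass balance: 0.27·28.49 = 0.489·Cₑ + 28·0.0135.
Cₑ = (7.692 − 0.378) / 0.489 = 14.96 mg/L.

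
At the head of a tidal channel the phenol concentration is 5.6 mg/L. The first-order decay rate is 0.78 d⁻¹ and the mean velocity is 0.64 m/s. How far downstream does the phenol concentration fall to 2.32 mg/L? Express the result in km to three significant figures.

62.5 km

From C = C₀·e^(−kt), t = ln(C₀/C)/k = ln(5.6/2.32)/0.78 = 0.8812/0.78 = 1.13 d.
Distance = v·t = 0.64 m/s × 9.761e+04 s = 6.247e+04 m = 62.47 km.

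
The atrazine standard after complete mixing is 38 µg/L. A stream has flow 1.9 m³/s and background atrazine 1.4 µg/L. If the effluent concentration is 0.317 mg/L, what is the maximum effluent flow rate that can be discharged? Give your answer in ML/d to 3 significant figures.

21.5 ML/d

1.4 µg/L = 0.0014 mg/L.
38 µg/L = 0.038 mg/L.
Mass balance at complete mixing: C_std·(Q_w + Q_r) = Q_w·C_e + Q_r·C_b.
Rearranging, Q_w = Q_r·(C_std − C_b)/(C_e − C_std) = 1.9·(0.038 − 0.0014) / (0.317 − 0.038) = 0.2492 m³/s.
= 21.53 ML/d.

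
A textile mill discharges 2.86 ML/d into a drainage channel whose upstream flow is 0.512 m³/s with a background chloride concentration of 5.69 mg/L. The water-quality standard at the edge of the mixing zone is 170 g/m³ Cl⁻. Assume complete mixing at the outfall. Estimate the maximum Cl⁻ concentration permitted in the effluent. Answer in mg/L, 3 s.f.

2.86 ML/d = 0.0331 m³/s.
Mass balance: 170·0.5451 = 0.0331·Cₑ + 0.512·5.69.
Cₑ = (92.67 − 2.913) / 0.0331 = 2711 mg/L.

2710 mg/L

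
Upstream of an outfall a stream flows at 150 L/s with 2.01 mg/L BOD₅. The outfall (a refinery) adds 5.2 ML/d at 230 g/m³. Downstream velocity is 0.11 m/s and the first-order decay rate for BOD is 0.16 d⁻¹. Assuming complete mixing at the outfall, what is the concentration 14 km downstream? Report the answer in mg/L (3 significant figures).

53.2 mg/L

5.2 ML/d = 0.06019 m³/s.
150 L/s = 0.15 m³/s.
After complete mixing, C₀ = (0.06019·230 + 0.15·2.01) / 0.2102 = 67.29 mg/L.
Travel time t = 1.4e+04 m / 0.11 m/s = 1.273e+05 s = 1.473 d.
C = 67.29·exp(−0.16·1.473) = 67.29·0.79 = 53.16 mg/L.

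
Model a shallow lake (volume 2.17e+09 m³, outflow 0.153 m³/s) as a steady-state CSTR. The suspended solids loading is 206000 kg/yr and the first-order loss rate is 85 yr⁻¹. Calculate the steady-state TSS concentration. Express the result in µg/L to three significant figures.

1.12 µg/L

Outflow Q = 0.153 m³/s × 3.156e+07 s/yr = 4.828e+06 m³/yr.
Steady-state CSTR mass balance: W = Q·C + k·V·C, so C = W/(Q + kV).
Q + kV = 4.828e+06 + 85·2.17e+09 = 1.845e+11 m³/yr.
C = 206000/1.845e+11 = 1.117e-06 kg/m³ = 0.001117 mg/L = 1.117 µg/L.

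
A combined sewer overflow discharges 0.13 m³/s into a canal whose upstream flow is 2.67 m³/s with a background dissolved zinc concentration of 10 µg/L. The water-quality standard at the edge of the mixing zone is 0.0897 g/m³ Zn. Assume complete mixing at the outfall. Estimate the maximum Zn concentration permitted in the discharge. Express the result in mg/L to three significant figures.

10 µg/L = 0.01 mg/L.
Mass balance: 0.0897·2.8 = 0.13·Cₑ + 2.67·0.01.
Cₑ = (0.2512 − 0.0267) / 0.13 = 1.727 mg/L.

1.73 mg/L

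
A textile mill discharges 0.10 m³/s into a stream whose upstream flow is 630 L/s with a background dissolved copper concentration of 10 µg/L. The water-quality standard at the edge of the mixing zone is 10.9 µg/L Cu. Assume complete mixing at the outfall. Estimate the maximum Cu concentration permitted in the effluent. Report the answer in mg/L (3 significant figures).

630 L/s = 0.63 m³/s.
10 µg/L = 0.01 mg/L.
10.9 µg/L = 0.0109 mg/L.
Mass balance: 0.0109·0.73 = 0.1·Cₑ + 0.63·0.01.
Cₑ = (0.007957 − 0.0063) / 0.1 = 0.01657 mg/L.

0.0166 mg/L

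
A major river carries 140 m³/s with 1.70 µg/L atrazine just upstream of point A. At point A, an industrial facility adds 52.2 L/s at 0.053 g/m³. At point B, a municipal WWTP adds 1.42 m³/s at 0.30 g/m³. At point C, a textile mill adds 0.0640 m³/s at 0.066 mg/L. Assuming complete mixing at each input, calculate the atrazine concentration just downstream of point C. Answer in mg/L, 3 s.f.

0.00474 mg/L

1.70 µg/L = 0.0017 mg/L.
52.2 L/s = 0.0522 m³/s.
After input A: C = (140·0.0017 + 0.0522·0.053) / 140.1 = 0.001719 mg/L.
After input B: C = (140.1·0.001719 + 1.42·0.3) / 141.5 = 0.004713 mg/L.
After input C: C = (141.5·0.004713 + 0.064·0.066) / 141.5 = 0.004741 mg/L.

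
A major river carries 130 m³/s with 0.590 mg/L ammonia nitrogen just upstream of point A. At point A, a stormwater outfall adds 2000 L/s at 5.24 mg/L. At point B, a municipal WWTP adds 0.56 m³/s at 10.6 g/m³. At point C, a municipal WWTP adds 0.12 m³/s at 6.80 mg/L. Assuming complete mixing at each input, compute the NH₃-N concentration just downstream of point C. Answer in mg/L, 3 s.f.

0.708 mg/L

2000 L/s = 2 m³/s.
After input A: C = (130·0.59 + 2·5.24) / 132 = 0.6605 mg/L.
After input B: C = (132·0.6605 + 0.56·10.6) / 132.6 = 0.7024 mg/L.
After input C: C = (132.6·0.7024 + 0.12·6.8) / 132.7 = 0.708 mg/L.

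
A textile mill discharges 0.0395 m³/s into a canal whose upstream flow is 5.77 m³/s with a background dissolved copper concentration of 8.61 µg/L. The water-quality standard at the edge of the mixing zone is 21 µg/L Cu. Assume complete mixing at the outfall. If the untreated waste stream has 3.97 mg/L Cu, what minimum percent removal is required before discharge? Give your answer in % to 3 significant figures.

8.61 µg/L = 0.00861 mg/L.
21 µg/L = 0.021 mg/L.
Mass balance: 0.021·5.809 = 0.0395·Cₑ + 5.77·0.00861.
Cₑ = (0.122 − 0.04968) / 0.0395 = 1.831 mg/L.
Required removal = 1 − 1.831/3.97 = 53.88 %.

53.9 %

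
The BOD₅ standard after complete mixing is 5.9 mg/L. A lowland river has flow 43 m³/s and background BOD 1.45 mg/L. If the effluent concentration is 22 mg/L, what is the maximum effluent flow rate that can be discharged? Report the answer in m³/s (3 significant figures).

11.9 m³/s

Mass balance at complete mixing: C_std·(Q_w + Q_r) = Q_w·C_e + Q_r·C_b.
Rearranging, Q_w = Q_r·(C_std − C_b)/(C_e − C_std) = 43·(5.9 − 1.45) / (22 − 5.9) = 11.89 m³/s.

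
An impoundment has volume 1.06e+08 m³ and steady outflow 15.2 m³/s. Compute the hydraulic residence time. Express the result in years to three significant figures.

Q = 15.2 m³/s × 3.156e+07 s/yr = 4.797e+08 m³/yr.
Hydraulic residence time τ = V/Q = 1.06e+08/4.797e+08 = 0.221 yr.

0.221 yr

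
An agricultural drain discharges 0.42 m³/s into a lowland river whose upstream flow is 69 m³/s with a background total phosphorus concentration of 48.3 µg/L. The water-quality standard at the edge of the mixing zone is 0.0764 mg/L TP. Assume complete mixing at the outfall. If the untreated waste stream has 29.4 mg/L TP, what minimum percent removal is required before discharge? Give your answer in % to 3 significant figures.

48.3 µg/L = 0.0483 mg/L.
Mass balance: 0.0764·69.42 = 0.42·Cₑ + 69·0.0483.
Cₑ = (5.304 − 3.333) / 0.42 = 4.693 mg/L.
Required removal = 1 − 4.693/29.4 = 84.04 %.

84.0 %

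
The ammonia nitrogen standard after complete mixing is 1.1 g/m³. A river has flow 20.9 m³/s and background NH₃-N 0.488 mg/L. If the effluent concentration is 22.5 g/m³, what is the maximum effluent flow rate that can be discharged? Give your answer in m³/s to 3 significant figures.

Mass balance at complete mixing: C_std·(Q_w + Q_r) = Q_w·C_e + Q_r·C_b.
Rearranging, Q_w = Q_r·(C_std − C_b)/(C_e − C_std) = 20.9·(1.1 − 0.488) / (22.5 − 1.1) = 0.5977 m³/s.

0.598 m³/s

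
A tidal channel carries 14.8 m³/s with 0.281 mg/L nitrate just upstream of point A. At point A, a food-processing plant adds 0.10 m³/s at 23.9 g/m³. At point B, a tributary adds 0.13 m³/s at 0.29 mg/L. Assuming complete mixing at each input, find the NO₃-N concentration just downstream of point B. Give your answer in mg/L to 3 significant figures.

After input A: C = (14.8·0.281 + 0.1·23.9) / 14.9 = 0.4395 mg/L.
After input B: C = (14.9·0.4395 + 0.13·0.29) / 15.03 = 0.4382 mg/L.

0.438 mg/L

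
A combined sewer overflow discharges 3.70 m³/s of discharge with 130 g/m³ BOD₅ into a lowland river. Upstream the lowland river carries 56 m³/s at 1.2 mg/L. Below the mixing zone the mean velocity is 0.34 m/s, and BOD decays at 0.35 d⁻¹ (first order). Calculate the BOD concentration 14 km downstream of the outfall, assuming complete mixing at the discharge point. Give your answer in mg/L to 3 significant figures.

7.77 mg/L

After complete mixing, C₀ = (3.7·130 + 56·1.2) / 59.7 = 9.183 mg/L.
Travel time t = 1.4e+04 m / 0.34 m/s = 4.118e+04 s = 0.4766 d.
C = 9.183·exp(−0.35·0.4766) = 9.183·0.8464 = 7.772 mg/L.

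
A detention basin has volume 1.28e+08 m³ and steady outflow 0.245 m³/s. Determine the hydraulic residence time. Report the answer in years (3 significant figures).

16.6 yr

Q = 0.245 m³/s × 3.156e+07 s/yr = 7.732e+06 m³/yr.
Hydraulic residence time τ = V/Q = 1.28e+08/7.732e+06 = 16.56 yr.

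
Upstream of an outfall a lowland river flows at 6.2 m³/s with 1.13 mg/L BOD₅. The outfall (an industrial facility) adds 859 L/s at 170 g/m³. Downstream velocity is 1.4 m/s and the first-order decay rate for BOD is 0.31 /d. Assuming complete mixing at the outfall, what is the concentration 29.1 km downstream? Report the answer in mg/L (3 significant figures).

20.1 mg/L

859 L/s = 0.859 m³/s.
After complete mixing, C₀ = (0.859·170 + 6.2·1.13) / 7.059 = 21.68 mg/L.
Travel time t = 2.91e+04 m / 1.4 m/s = 2.079e+04 s = 0.2406 d.
C = 21.68·exp(−0.31·0.2406) = 21.68·0.9281 = 20.12 mg/L.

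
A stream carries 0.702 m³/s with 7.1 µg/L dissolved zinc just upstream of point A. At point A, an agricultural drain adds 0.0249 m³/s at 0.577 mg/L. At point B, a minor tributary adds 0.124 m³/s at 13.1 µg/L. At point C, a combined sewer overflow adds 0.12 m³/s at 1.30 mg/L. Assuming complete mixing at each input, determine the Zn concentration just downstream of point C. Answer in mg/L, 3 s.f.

0.182 mg/L

7.1 µg/L = 0.0071 mg/L.
After input A: C = (0.702·0.0071 + 0.0249·0.577) / 0.7269 = 0.02662 mg/L.
13.1 µg/L = 0.0131 mg/L.
After input B: C = (0.7269·0.02662 + 0.124·0.0131) / 0.8509 = 0.02465 mg/L.
After input C: C = (0.8509·0.02465 + 0.12·1.3) / 0.9709 = 0.1823 mg/L.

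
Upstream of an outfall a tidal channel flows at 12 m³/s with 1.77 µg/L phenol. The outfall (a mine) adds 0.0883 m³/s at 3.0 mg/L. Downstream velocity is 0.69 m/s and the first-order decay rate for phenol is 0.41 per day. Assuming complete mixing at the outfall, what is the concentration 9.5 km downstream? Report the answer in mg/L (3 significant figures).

0.0222 mg/L

1.77 µg/L = 0.00177 mg/L.
After complete mixing, C₀ = (0.0883·3 + 12·0.00177) / 12.09 = 0.02367 mg/L.
Travel time t = 9500 m / 0.69 m/s = 1.377e+04 s = 0.1594 d.
C = 0.02367·exp(−0.41·0.1594) = 0.02367·0.9368 = 0.02217 mg/L.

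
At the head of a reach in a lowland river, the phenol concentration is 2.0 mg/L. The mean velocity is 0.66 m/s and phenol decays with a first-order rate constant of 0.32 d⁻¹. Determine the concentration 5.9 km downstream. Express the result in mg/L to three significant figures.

1.93 mg/L

Travel time t = 5.9 km / 0.66 m/s = 5900/0.66 = 8939 s = 0.1035 d.
First-order decay: C = 2.0·exp(−0.32·0.1035) = 2.0·0.9674 = 1.935 mg/L.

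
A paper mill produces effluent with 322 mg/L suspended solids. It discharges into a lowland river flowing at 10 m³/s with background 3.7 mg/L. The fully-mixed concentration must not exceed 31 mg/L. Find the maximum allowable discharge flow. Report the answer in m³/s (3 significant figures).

Mass balance at complete mixing: C_std·(Q_w + Q_r) = Q_w·C_e + Q_r·C_b.
Rearranging, Q_w = Q_r·(C_std − C_b)/(C_e − C_std) = 10·(31 − 3.7) / (322 − 31) = 0.9381 m³/s.

0.938 m³/s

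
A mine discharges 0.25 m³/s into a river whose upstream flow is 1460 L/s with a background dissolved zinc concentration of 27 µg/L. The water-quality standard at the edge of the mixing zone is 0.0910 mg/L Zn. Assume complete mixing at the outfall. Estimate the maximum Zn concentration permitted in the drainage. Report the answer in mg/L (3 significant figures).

1460 L/s = 1.46 m³/s.
27 µg/L = 0.027 mg/L.
Mass balance: 0.091·1.71 = 0.25·Cₑ + 1.46·0.027.
Cₑ = (0.1556 − 0.03942) / 0.25 = 0.4648 mg/L.

0.465 mg/L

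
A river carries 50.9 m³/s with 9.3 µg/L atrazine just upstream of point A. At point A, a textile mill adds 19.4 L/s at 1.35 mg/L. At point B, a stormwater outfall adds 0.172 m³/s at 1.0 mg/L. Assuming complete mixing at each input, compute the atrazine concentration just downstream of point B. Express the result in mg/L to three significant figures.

9.3 µg/L = 0.0093 mg/L.
19.4 L/s = 0.0194 m³/s.
After input A: C = (50.9·0.0093 + 0.0194·1.35) / 50.92 = 0.009811 mg/L.
After input B: C = (50.92·0.009811 + 0.172·1) / 51.09 = 0.01314 mg/L.

0.0131 mg/L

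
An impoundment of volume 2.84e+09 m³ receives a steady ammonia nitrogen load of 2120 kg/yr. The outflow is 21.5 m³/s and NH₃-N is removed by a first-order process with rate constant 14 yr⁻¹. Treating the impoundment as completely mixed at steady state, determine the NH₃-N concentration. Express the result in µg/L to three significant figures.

Outflow Q = 21.5 m³/s × 3.156e+07 s/yr = 6.785e+08 m³/yr.
Steady-state CSTR mass balance: W = Q·C + k·V·C, so C = W/(Q + kV).
Q + kV = 6.785e+08 + 14·2.84e+09 = 4.044e+10 m³/yr.
C = 2120/4.044e+10 = 5.243e-08 kg/m³ = 5.243e-05 mg/L = 0.05243 µg/L.

0.0524 µg/L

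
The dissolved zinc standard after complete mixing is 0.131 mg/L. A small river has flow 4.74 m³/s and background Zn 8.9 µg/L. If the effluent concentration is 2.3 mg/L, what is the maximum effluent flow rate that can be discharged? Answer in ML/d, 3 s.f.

23.1 ML/d

8.9 µg/L = 0.0089 mg/L.
Mass balance at complete mixing: C_std·(Q_w + Q_r) = Q_w·C_e + Q_r·C_b.
Rearranging, Q_w = Q_r·(C_std − C_b)/(C_e − C_std) = 4.74·(0.131 − 0.0089) / (2.3 − 0.131) = 0.2668 m³/s.
= 23.05 ML/d.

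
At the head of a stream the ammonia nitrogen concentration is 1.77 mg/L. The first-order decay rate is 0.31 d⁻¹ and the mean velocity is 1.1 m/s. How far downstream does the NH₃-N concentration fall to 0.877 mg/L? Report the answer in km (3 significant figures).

From C = C₀·e^(−kt), t = ln(C₀/C)/k = ln(1.77/0.877)/0.31 = 0.7022/0.31 = 2.265 d.
Distance = v·t = 1.1 m/s × 1.957e+05 s = 2.153e+05 m = 215.3 km.

215 km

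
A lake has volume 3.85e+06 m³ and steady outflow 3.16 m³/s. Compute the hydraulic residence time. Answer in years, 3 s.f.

0.0386 yr

Q = 3.16 m³/s × 3.156e+07 s/yr = 9.972e+07 m³/yr.
Hydraulic residence time τ = V/Q = 3.85e+06/9.972e+07 = 0.03861 yr.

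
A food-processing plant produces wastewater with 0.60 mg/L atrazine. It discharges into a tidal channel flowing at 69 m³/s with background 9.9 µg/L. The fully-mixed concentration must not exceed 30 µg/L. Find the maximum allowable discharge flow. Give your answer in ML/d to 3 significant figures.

210 ML/d

9.9 µg/L = 0.0099 mg/L.
30 µg/L = 0.03 mg/L.
Mass balance at complete mixing: C_std·(Q_w + Q_r) = Q_w·C_e + Q_r·C_b.
Rearranging, Q_w = Q_r·(C_std − C_b)/(C_e − C_std) = 69·(0.03 − 0.0099) / (0.6 − 0.03) = 2.433 m³/s.
= 210.2 ML/d.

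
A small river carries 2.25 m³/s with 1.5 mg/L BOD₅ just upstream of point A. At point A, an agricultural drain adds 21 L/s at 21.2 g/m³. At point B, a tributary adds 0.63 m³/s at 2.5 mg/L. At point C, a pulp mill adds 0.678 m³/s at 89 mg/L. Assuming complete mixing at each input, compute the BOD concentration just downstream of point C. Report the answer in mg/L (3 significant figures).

18.4 mg/L

21 L/s = 0.021 m³/s.
After input A: C = (2.25·1.5 + 0.021·21.2) / 2.271 = 1.682 mg/L.
After input B: C = (2.271·1.682 + 0.63·2.5) / 2.901 = 1.86 mg/L.
After input C: C = (2.901·1.86 + 0.678·89) / 3.579 = 18.37 mg/L.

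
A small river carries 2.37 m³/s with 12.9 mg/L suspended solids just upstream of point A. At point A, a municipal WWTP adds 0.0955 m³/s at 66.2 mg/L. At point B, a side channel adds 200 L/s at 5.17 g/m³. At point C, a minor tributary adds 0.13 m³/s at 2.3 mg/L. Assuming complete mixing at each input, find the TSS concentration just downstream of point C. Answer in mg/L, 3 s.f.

After input A: C = (2.37·12.9 + 0.0955·66.2) / 2.466 = 14.96 mg/L.
200 L/s = 0.2 m³/s.
After input B: C = (2.466·14.96 + 0.2·5.17) / 2.666 = 14.23 mg/L.
After input C: C = (2.666·14.23 + 0.13·2.3) / 2.796 = 13.67 mg/L.

13.7 mg/L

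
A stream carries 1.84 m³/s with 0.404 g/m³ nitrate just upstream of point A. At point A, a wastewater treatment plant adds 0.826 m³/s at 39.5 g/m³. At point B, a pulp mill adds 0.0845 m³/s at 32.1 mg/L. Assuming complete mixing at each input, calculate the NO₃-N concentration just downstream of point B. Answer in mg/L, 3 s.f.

After input A: C = (1.84·0.404 + 0.826·39.5) / 2.666 = 12.52 mg/L.
After input B: C = (2.666·12.52 + 0.0845·32.1) / 2.75 = 13.12 mg/L.

13.1 mg/L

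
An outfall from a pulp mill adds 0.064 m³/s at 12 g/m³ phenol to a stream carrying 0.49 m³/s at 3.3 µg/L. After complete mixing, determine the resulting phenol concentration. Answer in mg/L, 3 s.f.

1.39 mg/L

3.3 µg/L = 0.0033 mg/L.
By mass balance at complete mixing, C = (0.064·12 + 0.49·0.0033) / (0.064 + 0.49) = 0.7696/0.554 = 1.389 mg/L.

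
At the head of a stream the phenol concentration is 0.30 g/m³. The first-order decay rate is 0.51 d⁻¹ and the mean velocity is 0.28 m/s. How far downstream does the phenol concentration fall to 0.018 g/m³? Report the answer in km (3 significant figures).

From C = C₀·e^(−kt), t = ln(C₀/C)/k = ln(0.30/0.018)/0.51 = 2.813/0.51 = 5.516 d.
Distance = v·t = 0.28 m/s × 4.766e+05 s = 1.335e+05 m = 133.5 km.

133 km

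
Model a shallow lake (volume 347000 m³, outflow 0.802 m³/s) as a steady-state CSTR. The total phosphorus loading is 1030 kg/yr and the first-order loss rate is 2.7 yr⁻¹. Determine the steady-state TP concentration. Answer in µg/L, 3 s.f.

39.2 µg/L

Outflow Q = 0.802 m³/s × 3.156e+07 s/yr = 2.531e+07 m³/yr.
Steady-state CSTR mass balance: W = Q·C + k·V·C, so C = W/(Q + kV).
Q + kV = 2.531e+07 + 2.7·347000 = 2.625e+07 m³/yr.
C = 1030/2.625e+07 = 3.924e-05 kg/m³ = 0.03924 mg/L = 39.24 µg/L.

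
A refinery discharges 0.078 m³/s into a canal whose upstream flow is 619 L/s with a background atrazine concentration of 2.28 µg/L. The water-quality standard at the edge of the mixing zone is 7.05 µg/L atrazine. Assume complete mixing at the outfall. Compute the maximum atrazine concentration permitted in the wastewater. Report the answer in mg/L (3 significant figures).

0.0449 mg/L

619 L/s = 0.619 m³/s.
2.28 µg/L = 0.00228 mg/L.
7.05 µg/L = 0.00705 mg/L.
Mass balance: 0.00705·0.697 = 0.078·Cₑ + 0.619·0.00228.
Cₑ = (0.004914 − 0.001411) / 0.078 = 0.0449 mg/L.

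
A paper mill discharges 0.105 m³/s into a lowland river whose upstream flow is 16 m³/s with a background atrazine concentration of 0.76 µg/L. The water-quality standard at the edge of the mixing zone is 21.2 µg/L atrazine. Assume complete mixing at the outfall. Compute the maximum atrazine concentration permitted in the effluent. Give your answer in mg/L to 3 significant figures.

3.14 mg/L

0.76 µg/L = 0.00076 mg/L.
21.2 µg/L = 0.0212 mg/L.
Mass balance: 0.0212·16.11 = 0.105·Cₑ + 16·0.00076.
Cₑ = (0.3414 − 0.01216) / 0.105 = 3.136 mg/L.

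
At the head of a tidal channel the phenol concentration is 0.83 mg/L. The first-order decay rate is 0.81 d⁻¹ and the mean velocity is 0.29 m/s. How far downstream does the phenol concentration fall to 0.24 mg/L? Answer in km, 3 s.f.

From C = C₀·e^(−kt), t = ln(C₀/C)/k = ln(0.83/0.24)/0.81 = 1.241/0.81 = 1.532 d.
Distance = v·t = 0.29 m/s × 1.324e+05 s = 3.838e+04 m = 38.38 km.

38.4 km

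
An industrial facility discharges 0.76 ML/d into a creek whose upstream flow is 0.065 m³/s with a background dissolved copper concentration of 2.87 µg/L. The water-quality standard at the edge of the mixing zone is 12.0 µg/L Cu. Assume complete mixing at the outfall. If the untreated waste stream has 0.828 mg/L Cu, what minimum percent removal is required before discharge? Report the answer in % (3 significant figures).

90.4 %

0.76 ML/d = 0.008796 m³/s.
2.87 µg/L = 0.00287 mg/L.
12.0 µg/L = 0.012 mg/L.
Mass balance: 0.012·0.0738 = 0.008796·Cₑ + 0.065·0.00287.
Cₑ = (0.0008856 − 0.0001866) / 0.008796 = 0.07947 mg/L.
Required removal = 1 − 0.07947/0.828 = 90.4 %.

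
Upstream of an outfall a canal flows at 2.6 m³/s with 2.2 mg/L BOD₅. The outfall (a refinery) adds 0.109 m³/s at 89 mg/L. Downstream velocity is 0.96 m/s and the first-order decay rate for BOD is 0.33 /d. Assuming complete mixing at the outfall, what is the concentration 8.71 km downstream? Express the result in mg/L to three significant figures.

5.50 mg/L

After complete mixing, C₀ = (0.109·89 + 2.6·2.2) / 2.709 = 5.693 mg/L.
Travel time t = 8710 m / 0.96 m/s = 9073 s = 0.105 d.
C = 5.693·exp(−0.33·0.105) = 5.693·0.9659 = 5.499 mg/L.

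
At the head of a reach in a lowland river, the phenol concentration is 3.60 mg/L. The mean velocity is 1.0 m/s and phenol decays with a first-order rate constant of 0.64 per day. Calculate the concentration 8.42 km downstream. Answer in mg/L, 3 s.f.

3.38 mg/L

Travel time t = 8.42 km / 1.0 m/s = 8420/1.0 = 8420 s = 0.09745 d.
First-order decay: C = 3.60·exp(−0.64·0.09745) = 3.60·0.9395 = 3.382 mg/L.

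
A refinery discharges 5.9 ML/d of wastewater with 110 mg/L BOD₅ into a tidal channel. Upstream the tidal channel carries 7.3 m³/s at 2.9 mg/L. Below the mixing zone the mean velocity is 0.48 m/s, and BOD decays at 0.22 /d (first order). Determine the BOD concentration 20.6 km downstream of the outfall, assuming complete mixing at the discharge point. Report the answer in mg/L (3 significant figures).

5.9 ML/d = 0.06829 m³/s.
After complete mixing, C₀ = (0.06829·110 + 7.3·2.9) / 7.368 = 3.893 mg/L.
Travel time t = 2.06e+04 m / 0.48 m/s = 4.292e+04 s = 0.4967 d.
C = 3.893·exp(−0.22·0.4967) = 3.893·0.8965 = 3.49 mg/L.

3.49 mg/L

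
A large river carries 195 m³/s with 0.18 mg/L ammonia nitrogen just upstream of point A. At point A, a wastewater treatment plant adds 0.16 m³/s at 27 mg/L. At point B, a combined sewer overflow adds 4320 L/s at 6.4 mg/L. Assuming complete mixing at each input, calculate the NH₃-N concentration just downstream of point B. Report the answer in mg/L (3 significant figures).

After input A: C = (195·0.18 + 0.16·27) / 195.2 = 0.202 mg/L.
4320 L/s = 4.32 m³/s.
After input B: C = (195.2·0.202 + 4.32·6.4) / 199.5 = 0.3362 mg/L.

0.336 mg/L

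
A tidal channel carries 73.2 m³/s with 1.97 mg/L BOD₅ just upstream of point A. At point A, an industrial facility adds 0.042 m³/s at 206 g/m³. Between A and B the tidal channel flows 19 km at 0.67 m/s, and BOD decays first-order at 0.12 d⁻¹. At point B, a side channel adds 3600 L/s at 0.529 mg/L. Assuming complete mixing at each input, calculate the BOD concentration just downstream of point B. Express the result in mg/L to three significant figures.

After input A: C = (73.2·1.97 + 0.042·206) / 73.24 = 2.087 mg/L.
Over the 19 km reach to input B (t = 2.836e+04 s = 0.3282 d), decay gives C = 2.087·exp(−0.12·0.3282) = 2.006 mg/L.
3600 L/s = 3.6 m³/s.
After input B: C = (73.24·2.006 + 3.6·0.529) / 76.84 = 1.937 mg/L.

1.94 mg/L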